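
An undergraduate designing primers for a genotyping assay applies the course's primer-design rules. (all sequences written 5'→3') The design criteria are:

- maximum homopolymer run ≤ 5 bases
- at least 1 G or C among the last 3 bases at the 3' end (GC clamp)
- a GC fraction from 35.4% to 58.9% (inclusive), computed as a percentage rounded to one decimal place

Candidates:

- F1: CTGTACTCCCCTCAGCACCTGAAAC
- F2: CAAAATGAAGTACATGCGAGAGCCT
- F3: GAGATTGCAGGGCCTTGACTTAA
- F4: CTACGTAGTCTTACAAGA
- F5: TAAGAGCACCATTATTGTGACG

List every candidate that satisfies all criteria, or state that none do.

F1, F2, F4 and F5.

F1 (25 nt, A=6 T=5 G=3 C=11): longest run = 4 ✓; 3' end AAC has 1 G/C ✓; GC 14/25 = 56.0% ✓ — passes.
F2 (25 nt, A=10 T=4 G=6 C=5): longest run = 4 ✓; 3' end CCT has 2 G/C ✓; GC 11/25 = 44.0% ✓ — passes.
F3 (23 nt, A=6 T=6 G=7 C=4): longest run = 3 ✓; 3' end TAA has 0 G/C, need ≥1 ✗; GC 11/23 = 47.8% ✓ — fails.
F4 (18 nt, A=6 T=5 G=3 C=4): longest run = 2 ✓; 3' end AGA has 1 G/C ✓; GC 7/18 = 38.9% ✓ — passes.
F5 (22 nt, A=7 T=6 G=5 C=4): longest run = 2 ✓; 3' end ACG has 2 G/C ✓; GC 9/22 = 40.9% ✓ — passes.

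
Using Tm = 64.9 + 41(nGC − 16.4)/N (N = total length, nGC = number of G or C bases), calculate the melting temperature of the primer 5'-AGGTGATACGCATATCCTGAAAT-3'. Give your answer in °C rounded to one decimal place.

Base counts: A=8, T=6, G=5, C=4; G+C = 9, N = 23.
Tm = 64.9 + 41·(9 − 16.4)/23 = 64.9 + -303.40/23 = 51.7°C.

51.7°C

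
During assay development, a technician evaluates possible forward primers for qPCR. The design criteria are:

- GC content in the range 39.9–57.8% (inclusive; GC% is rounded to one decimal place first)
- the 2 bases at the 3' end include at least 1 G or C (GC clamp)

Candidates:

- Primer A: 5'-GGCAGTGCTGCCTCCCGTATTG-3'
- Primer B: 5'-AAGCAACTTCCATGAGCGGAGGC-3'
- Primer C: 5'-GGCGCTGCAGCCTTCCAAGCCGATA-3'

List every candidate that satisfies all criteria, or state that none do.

Primer A (22 nt, A=2 T=6 G=7 C=7): GC 14/22 = 63.6%, outside 39.9–57.8% ✗; 3' end TG has 1 G/C ✓ — fails.
Primer B (23 nt, A=7 T=3 G=7 C=6): GC 13/23 = 56.5% ✓; 3' end GC has 2 G/C ✓ — passes.
Primer C (25 nt, A=5 T=4 G=7 C=9): GC 16/25 = 64.0%, outside 39.9–57.8% ✗; 3' end TA has 0 G/C, need ≥1 ✗ — fails.

Primer B only.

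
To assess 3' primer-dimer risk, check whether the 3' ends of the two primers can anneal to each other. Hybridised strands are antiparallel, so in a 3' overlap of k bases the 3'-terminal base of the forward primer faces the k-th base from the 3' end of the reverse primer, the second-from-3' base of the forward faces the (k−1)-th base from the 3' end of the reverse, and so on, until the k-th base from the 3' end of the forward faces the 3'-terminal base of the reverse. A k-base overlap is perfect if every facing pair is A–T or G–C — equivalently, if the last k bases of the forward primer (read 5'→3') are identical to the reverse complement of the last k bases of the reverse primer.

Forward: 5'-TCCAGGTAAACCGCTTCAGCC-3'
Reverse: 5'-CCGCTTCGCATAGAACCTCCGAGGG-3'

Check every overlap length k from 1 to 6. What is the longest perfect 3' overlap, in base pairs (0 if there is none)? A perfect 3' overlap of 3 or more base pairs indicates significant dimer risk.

Longest perfect overlap: 2 complementary base pairs; below the dimer-risk threshold (threshold 3).

Last 6 bases (5'→3') — forward …TCAGCC, reverse …CGAGGG.
Reverse complement of the reverse primer's last 6 bases: CCCTCG; its first k bases are the reverse complement of the reverse primer's last k bases, so a perfect k-base overlap needs the forward primer's last k bases to equal them.
Comparing (forward last k vs required): k=1: C vs C ✓; k=2: CC vs CC ✓; k=3: GCC vs CCC ✗; k=4: AGCC vs CCCT ✗; k=5: CAGCC vs CCCTC ✗; k=6: TCAGCC vs CCCTCG ✗.
Perfect overlaps at k = 1, 2; the largest is 2.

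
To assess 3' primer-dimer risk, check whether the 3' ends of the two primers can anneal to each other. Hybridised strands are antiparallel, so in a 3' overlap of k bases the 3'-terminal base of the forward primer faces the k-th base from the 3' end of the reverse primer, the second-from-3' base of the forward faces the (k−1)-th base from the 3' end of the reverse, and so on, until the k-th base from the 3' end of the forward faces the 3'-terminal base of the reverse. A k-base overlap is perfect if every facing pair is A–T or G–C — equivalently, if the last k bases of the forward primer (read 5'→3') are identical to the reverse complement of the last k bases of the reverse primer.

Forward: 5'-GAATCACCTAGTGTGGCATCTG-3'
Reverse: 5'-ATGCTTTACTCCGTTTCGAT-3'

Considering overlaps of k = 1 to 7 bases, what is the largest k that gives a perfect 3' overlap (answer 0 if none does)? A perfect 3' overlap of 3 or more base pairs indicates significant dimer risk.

Last 7 bases (5'→3') — forward …GCATCTG, reverse …TTTCGAT.
Reverse complement of the reverse primer's last 7 bases: ATCGAAA; its first k bases are the reverse complement of the reverse primer's last k bases, so a perfect k-base overlap needs the forward primer's last k bases to equal them.
Comparing (forward last k vs required): k=1: G vs A ✗; k=2: TG vs AT ✗; k=3: CTG vs ATC ✗; k=4: TCTG vs ATCG ✗; k=5: ATCTG vs ATCGA ✗; k=6: CATCTG vs ATCGAA ✗; k=7: GCATCTG vs ATCGAAA ✗.
No overlap length from 1 to 7 is perfect, so the longest perfect 3' overlap is 0.

Longest perfect overlap: 0 complementary base pairs; below the dimer-risk threshold (threshold 3).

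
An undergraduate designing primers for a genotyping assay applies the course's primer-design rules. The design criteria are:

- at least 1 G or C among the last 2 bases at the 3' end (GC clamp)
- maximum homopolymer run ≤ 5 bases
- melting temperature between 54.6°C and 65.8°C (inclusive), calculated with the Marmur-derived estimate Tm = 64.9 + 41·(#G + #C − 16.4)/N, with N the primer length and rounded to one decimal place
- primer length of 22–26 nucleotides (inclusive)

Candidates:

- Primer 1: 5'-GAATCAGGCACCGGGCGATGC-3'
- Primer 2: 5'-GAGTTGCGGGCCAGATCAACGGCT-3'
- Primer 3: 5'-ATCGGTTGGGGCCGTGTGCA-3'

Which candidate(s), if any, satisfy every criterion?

Primer 1 (21 nt, A=5 T=2 G=8 C=6): 3' end GC has 2 G/C ✓; longest run = 3 ✓; Tm = 64.9 + 41·(14 − 16.4)/21 = 60.2°C ✓; length 21, outside 22–26 ✗ — fails.
Primer 2 (24 nt, A=5 T=4 G=9 C=6): 3' end CT has 1 G/C ✓; longest run = 3 ✓; Tm = 64.9 + 41·(15 − 16.4)/24 = 62.5°C ✓; length 24 ✓ — passes.
Primer 3 (20 nt, A=2 T=5 G=9 C=4): 3' end CA has 1 G/C ✓; longest run = 4 ✓; Tm = 64.9 + 41·(13 − 16.4)/20 = 57.9°C ✓; length 20, outside 22–26 ✗ — fails.

Primer 2 only.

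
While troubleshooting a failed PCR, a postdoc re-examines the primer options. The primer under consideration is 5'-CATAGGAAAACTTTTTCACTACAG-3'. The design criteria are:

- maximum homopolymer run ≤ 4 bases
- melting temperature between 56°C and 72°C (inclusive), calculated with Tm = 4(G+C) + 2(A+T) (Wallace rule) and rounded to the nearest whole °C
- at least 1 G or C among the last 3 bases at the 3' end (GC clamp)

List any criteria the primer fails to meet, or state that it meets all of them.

Fails: homopolymer run.

Base counts: A=9, T=7, G=3, C=5 (length 24).
homopolymer run: longest run = 5, exceeds 4 ✗
Tm: Tm = 2·16 + 4·8 = 64°C ✓
GC clamp: 3' end CAG has 2 G/C ✓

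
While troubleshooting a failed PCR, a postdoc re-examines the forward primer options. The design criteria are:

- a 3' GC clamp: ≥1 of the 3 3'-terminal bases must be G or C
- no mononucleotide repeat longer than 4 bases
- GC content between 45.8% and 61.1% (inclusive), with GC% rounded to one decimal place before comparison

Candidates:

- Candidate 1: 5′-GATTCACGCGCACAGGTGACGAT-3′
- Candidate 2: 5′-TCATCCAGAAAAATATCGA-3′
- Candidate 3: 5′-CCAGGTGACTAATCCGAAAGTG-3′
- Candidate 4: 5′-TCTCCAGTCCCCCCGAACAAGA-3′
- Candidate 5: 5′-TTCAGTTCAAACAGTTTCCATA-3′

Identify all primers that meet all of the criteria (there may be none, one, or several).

Candidate 1 (23 nt, A=6 T=4 G=7 C=6): 3' end GAT has 1 G/C ✓; longest run = 2 ✓; GC 13/23 = 56.5% ✓ — passes.
Candidate 2 (19 nt, A=9 T=4 G=2 C=4): 3' end CGA has 2 G/C ✓; longest run = 5, exceeds 4 ✗; GC 6/19 = 31.6%, outside 45.8–61.1% ✗ — fails.
Candidate 3 (22 nt, A=7 T=4 G=6 C=5): 3' end GTG has 2 G/C ✓; longest run = 3 ✓; GC 11/22 = 50.0% ✓ — passes.
Candidate 4 (22 nt, A=6 T=3 G=3 C=10): 3' end AGA has 1 G/C ✓; longest run = 6, exceeds 4 ✗; GC 13/22 = 59.1% ✓ — fails.
Candidate 5 (22 nt, A=7 T=8 G=2 C=5): 3' end ATA has 0 G/C, need ≥1 ✗; longest run = 3 ✓; GC 7/22 = 31.8%, outside 45.8–61.1% ✗ — fails.

Candidate 1 and Candidate 3.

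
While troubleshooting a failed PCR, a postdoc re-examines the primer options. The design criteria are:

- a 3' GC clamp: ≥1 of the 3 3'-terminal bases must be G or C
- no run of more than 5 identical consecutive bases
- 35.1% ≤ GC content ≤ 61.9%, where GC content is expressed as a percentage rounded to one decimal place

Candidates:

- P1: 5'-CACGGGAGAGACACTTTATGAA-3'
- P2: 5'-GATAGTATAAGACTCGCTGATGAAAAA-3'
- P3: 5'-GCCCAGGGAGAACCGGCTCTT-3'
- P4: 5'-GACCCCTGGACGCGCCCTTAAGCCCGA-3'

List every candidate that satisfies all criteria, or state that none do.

P1 (22 nt, A=8 T=4 G=6 C=4): 3' end GAA has 1 G/C ✓; longest run = 3 ✓; GC 10/22 = 45.5% ✓ — passes.
P2 (27 nt, A=12 T=6 G=6 C=3): 3' end AAA has 0 G/C, need ≥1 ✗; longest run = 5 ✓; GC 9/27 = 33.3%, outside 35.1–61.9% ✗ — fails.
P3 (21 nt, A=4 T=3 G=7 C=7): 3' end CTT has 1 G/C ✓; longest run = 3 ✓; GC 14/21 = 66.7%, outside 35.1–61.9% ✗ — fails.
P4 (27 nt, A=5 T=3 G=7 C=12): 3' end CGA has 2 G/C ✓; longest run = 4 ✓; GC 19/27 = 70.4%, outside 35.1–61.9% ✗ — fails.

P1 only.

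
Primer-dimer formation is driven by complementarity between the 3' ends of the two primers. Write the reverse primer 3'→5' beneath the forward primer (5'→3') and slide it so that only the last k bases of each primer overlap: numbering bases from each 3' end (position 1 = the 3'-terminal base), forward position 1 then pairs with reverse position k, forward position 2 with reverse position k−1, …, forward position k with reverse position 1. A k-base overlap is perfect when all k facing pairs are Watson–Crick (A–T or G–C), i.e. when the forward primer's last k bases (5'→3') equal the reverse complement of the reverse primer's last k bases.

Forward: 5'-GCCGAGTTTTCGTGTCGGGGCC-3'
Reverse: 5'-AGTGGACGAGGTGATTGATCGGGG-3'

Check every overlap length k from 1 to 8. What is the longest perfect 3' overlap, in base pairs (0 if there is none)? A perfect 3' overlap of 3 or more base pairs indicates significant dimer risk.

Longest perfect overlap: 2 complementary base pairs; below the dimer-risk threshold (threshold 3).

Last 8 bases (5'→3') — forward …TCGGGGCC, reverse …GATCGGGG.
Reverse complement of the reverse primer's last 8 bases: CCCCGATC; its first k bases are the reverse complement of the reverse primer's last k bases, so a perfect k-base overlap needs the forward primer's last k bases to equal them.
Comparing (forward last k vs required): k=1: C vs C ✓; k=2: CC vs CC ✓; k=3: GCC vs CCC ✗; k=4: GGCC vs CCCC ✗; k=5: GGGCC vs CCCCG ✗; k=6: GGGGCC vs CCCCGA ✗; k=7: CGGGGCC vs CCCCGAT ✗; k=8: TCGGGGCC vs CCCCGATC ✗.
Perfect overlaps at k = 1, 2; the largest is 2.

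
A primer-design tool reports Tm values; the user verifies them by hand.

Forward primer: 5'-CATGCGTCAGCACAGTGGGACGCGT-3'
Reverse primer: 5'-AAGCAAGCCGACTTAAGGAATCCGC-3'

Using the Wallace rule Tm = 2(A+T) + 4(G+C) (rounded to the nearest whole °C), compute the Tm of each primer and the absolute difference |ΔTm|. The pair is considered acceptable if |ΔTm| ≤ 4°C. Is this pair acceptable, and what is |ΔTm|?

|ΔTm| = 6°C; the pair is not acceptable.

Forward: A=5 T=4 G=9 C=7 → Tm = 2·9 + 4·16 = 82°C.
Reverse: A=9 T=3 G=6 C=7 → Tm = 2·12 + 4·13 = 76°C.
|ΔTm| = |82 − 76| = 6°C, > 4°C.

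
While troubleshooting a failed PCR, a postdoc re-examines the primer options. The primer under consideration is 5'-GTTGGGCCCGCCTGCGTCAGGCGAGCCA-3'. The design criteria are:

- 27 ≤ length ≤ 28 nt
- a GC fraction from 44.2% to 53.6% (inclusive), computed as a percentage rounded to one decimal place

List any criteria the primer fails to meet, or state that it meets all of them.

Fails: GC content.

Base counts: A=3, T=4, G=11, C=10 (length 28).
length: length 28 ✓
GC content: GC 21/28 = 75.0%, outside 44.2–53.6% ✗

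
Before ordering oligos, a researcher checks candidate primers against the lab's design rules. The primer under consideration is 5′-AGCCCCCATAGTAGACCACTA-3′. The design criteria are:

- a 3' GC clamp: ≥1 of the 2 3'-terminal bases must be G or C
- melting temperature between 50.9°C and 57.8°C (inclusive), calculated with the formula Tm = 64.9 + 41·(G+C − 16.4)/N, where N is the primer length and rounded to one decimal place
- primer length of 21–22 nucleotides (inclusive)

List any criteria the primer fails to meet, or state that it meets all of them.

Fails: GC clamp.

Base counts: A=7, T=3, G=3, C=8 (length 21).
GC clamp: 3' end TA has 0 G/C, need ≥1 ✗
Tm: Tm = 64.9 + 41·(11 − 16.4)/21 = 54.4°C ✓
length: length 21 ✓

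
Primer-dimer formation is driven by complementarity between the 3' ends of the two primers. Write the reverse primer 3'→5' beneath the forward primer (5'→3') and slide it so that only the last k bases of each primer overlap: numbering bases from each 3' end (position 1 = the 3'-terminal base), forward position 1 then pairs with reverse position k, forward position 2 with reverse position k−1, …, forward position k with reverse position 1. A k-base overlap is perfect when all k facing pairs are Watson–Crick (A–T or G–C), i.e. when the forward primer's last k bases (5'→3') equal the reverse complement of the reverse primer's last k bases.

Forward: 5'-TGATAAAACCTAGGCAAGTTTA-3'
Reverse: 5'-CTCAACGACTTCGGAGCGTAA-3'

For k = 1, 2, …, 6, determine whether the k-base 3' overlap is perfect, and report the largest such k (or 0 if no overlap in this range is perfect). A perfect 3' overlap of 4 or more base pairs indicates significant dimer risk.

Last 6 bases (5'→3') — forward …AGTTTA, reverse …GCGTAA.
Reverse complement of the reverse primer's last 6 bases: TTACGC; its first k bases are the reverse complement of the reverse primer's last k bases, so a perfect k-base overlap needs the forward primer's last k bases to equal them.
Comparing (forward last k vs required): k=1: A vs T ✗; k=2: TA vs TT ✗; k=3: TTA vs TTA ✓; k=4: TTTA vs TTAC ✗; k=5: GTTTA vs TTACG ✗; k=6: AGTTTA vs TTACGC ✗.
Only k = 3 is perfect, so the longest perfect 3' overlap is 3.

Longest perfect overlap: 3 complementary base pairs; below the dimer-risk threshold (threshold 4).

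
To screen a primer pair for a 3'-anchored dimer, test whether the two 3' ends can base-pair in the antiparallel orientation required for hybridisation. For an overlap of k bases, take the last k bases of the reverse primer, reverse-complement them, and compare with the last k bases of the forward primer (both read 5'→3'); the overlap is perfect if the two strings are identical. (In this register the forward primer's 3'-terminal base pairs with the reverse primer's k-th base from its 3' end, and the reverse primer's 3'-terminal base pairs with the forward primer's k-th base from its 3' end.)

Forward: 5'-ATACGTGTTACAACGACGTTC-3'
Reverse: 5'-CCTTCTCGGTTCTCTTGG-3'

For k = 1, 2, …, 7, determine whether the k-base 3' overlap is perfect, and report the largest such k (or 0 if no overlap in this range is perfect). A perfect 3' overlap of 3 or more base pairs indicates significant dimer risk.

Last 7 bases (5'→3') — forward …GACGTTC, reverse …CTCTTGG.
Reverse complement of the reverse primer's last 7 bases: CCAAGAG; its first k bases are the reverse complement of the reverse primer's last k bases, so a perfect k-base overlap needs the forward primer's last k bases to equal them.
Comparing (forward last k vs required): k=1: C vs C ✓; k=2: TC vs CC ✗; k=3: TTC vs CCA ✗; k=4: GTTC vs CCAA ✗; k=5: CGTTC vs CCAAG ✗; k=6: ACGTTC vs CCAAGA ✗; k=7: GACGTTC vs CCAAGAG ✗.
Only k = 1 is perfect, so the longest perfect 3' overlap is 1.

Longest perfect overlap: 1 complementary base pair; below the dimer-risk threshold (threshold 3).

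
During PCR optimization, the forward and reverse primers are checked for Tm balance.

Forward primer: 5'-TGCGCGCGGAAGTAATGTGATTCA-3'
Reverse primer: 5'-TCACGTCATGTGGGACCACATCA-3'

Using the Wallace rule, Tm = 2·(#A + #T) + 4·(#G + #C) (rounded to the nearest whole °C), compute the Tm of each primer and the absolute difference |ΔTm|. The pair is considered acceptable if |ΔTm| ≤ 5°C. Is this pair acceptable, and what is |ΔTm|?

Forward: A=6 T=6 G=8 C=4 → Tm = 2·12 + 4·12 = 72°C.
Reverse: A=6 T=5 G=5 C=7 → Tm = 2·11 + 4·12 = 70°C.
|ΔTm| = |72 − 70| = 2°C, ≤ 5°C.

|ΔTm| = 2°C; the pair is acceptable.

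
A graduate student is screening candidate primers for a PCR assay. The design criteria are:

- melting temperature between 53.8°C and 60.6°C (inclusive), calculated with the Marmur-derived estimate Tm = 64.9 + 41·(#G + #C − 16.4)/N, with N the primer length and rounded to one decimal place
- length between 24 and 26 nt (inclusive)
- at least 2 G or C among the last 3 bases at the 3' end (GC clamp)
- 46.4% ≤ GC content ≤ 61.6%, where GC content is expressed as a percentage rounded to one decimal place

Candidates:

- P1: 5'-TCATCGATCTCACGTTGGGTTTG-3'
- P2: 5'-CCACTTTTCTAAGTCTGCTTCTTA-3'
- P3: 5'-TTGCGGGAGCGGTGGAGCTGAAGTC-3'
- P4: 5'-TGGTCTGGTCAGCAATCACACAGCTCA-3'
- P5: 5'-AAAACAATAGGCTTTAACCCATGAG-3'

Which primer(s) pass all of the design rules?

P1 (23 nt, A=3 T=9 G=6 C=5): Tm = 64.9 + 41·(11 − 16.4)/23 = 55.3°C ✓; length 23, outside 24–26 ✗; 3' end TTG has 1 G/C, need ≥2 ✗; GC 11/23 = 47.8% ✓ — fails.
P2 (24 nt, A=4 T=11 G=2 C=7): Tm = 64.9 + 41·(9 − 16.4)/24 = 52.3°C, outside 53.8–60.6°C ✗; length 24 ✓; 3' end TTA has 0 G/C, need ≥2 ✗; GC 9/24 = 37.5%, outside 46.4–61.6% ✗ — fails.
P3 (25 nt, A=4 T=5 G=12 C=4): Tm = 64.9 + 41·(16 − 16.4)/25 = 64.2°C, outside 53.8–60.6°C ✗; length 25 ✓; 3' end GTC has 2 G/C ✓; GC 16/25 = 64.0%, outside 46.4–61.6% ✗ — fails.
P4 (27 nt, A=7 T=6 G=6 C=8): Tm = 64.9 + 41·(14 − 16.4)/27 = 61.3°C, outside 53.8–60.6°C ✗; length 27, outside 24–26 ✗; 3' end TCA has 1 G/C, need ≥2 ✗; GC 14/27 = 51.9% ✓ — fails.
P5 (25 nt, A=11 T=5 G=4 C=5): Tm = 64.9 + 41·(9 − 16.4)/25 = 52.8°C, outside 53.8–60.6°C ✗; length 25 ✓; 3' end GAG has 2 G/C ✓; GC 9/25 = 36.0%, outside 46.4–61.6% ✗ — fails.

None of the candidates satisfy all criteria.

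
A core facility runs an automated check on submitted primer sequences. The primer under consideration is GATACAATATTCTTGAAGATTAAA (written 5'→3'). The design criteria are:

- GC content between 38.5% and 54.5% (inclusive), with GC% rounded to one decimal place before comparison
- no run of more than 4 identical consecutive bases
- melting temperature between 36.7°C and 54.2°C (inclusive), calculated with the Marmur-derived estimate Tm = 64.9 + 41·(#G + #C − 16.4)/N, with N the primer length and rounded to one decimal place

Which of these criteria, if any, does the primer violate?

Base counts: A=11, T=8, G=3, C=2 (length 24).
GC content: GC 5/24 = 20.8%, outside 38.5–54.5% ✗
homopolymer run: longest run = 3 ✓
Tm: Tm = 64.9 + 41·(5 − 16.4)/24 = 45.4°C ✓

Fails: GC content.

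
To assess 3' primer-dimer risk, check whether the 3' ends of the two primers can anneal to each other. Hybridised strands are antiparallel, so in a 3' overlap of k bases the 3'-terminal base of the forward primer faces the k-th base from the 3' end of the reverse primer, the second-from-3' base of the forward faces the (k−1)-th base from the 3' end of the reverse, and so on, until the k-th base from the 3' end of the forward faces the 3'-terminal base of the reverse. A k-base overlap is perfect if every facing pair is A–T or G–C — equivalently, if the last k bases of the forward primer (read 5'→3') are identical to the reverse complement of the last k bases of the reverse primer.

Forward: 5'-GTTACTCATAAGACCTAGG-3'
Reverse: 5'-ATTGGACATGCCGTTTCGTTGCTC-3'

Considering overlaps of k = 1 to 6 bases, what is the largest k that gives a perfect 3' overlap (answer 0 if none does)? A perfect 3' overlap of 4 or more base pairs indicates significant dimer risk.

Longest perfect overlap: 1 complementary base pair; below the dimer-risk threshold (threshold 4).

Last 6 bases (5'→3') — forward …CCTAGG, reverse …TTGCTC.
Reverse complement of the reverse primer's last 6 bases: GAGCAA; its first k bases are the reverse complement of the reverse primer's last k bases, so a perfect k-base overlap needs the forward primer's last k bases to equal them.
Comparing (forward last k vs required): k=1: G vs G ✓; k=2: GG vs GA ✗; k=3: AGG vs GAG ✗; k=4: TAGG vs GAGC ✗; k=5: CTAGG vs GAGCA ✗; k=6: CCTAGG vs GAGCAA ✗.
Only k = 1 is perfect, so the longest perfect 3' overlap is 1.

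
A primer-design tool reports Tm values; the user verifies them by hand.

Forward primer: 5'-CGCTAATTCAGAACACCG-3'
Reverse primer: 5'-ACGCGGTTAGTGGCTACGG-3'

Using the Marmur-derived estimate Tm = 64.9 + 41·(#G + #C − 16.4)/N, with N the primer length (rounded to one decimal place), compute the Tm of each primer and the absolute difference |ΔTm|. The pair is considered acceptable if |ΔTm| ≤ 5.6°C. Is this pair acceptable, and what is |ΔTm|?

Forward: G+C = 9, N = 18 → Tm = 64.9 + 41·(9 − 16.4)/18 = 48.0°C.
Reverse: G+C = 12, N = 19 → Tm = 64.9 + 41·(12 − 16.4)/19 = 55.4°C.
|ΔTm| = |48.0 − 55.4| = 7.4°C, > 5.6°C.

|ΔTm| = 7.4°C; the pair is not acceptable.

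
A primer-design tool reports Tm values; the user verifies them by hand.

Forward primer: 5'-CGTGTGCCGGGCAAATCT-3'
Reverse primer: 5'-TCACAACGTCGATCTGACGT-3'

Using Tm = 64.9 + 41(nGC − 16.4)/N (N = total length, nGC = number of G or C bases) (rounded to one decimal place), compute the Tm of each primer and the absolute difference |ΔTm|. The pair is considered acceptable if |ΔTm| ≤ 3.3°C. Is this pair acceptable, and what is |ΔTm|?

|ΔTm| = 0.8°C; the pair is acceptable.

Forward: G+C = 11, N = 18 → Tm = 64.9 + 41·(11 − 16.4)/18 = 52.6°C.
Reverse: G+C = 10, N = 20 → Tm = 64.9 + 41·(10 − 16.4)/20 = 51.8°C.
|ΔTm| = |52.6 − 51.8| = 0.8°C, ≤ 3.3°C.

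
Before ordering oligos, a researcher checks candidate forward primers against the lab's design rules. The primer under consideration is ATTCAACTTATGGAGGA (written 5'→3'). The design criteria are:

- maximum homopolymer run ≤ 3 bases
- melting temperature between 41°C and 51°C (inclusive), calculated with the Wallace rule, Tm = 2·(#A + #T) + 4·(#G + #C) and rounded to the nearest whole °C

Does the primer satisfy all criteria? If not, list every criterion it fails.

Meets all criteria.

Base counts: A=6, T=5, G=4, C=2 (length 17).
homopolymer run: longest run = 2 ✓
Tm: Tm = 2·11 + 4·6 = 46°C ✓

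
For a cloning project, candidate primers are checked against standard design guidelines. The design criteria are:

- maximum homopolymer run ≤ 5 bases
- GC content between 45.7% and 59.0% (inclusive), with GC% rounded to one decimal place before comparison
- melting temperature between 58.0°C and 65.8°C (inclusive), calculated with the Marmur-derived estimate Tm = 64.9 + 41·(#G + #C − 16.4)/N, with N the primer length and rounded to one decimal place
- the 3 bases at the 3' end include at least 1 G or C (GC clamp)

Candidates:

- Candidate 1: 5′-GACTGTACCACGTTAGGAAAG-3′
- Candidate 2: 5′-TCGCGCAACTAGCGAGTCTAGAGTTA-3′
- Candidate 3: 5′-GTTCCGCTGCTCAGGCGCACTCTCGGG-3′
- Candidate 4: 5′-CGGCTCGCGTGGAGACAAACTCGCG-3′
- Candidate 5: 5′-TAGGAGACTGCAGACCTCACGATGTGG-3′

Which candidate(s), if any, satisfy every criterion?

Candidate 1 (21 nt, A=7 T=4 G=6 C=4): longest run = 3 ✓; GC 10/21 = 47.6% ✓; Tm = 64.9 + 41·(10 − 16.4)/21 = 52.4°C, outside 58.0–65.8°C ✗; 3' end AAG has 1 G/C ✓ — fails.
Candidate 2 (26 nt, A=7 T=6 G=7 C=6): longest run = 2 ✓; GC 13/26 = 50.0% ✓; Tm = 64.9 + 41·(13 − 16.4)/26 = 59.5°C ✓; 3' end TTA has 0 G/C, need ≥1 ✗ — fails.
Candidate 3 (27 nt, A=2 T=6 G=9 C=10): longest run = 3 ✓; GC 19/27 = 70.4%, outside 45.7–59.0% ✗; Tm = 64.9 + 41·(19 − 16.4)/27 = 68.8°C, outside 58.0–65.8°C ✗; 3' end GGG has 3 G/C ✓ — fails.
Candidate 4 (25 nt, A=5 T=3 G=9 C=8): longest run = 3 ✓; GC 17/25 = 68.0%, outside 45.7–59.0% ✗; Tm = 64.9 + 41·(17 − 16.4)/25 = 65.9°C, outside 58.0–65.8°C ✗; 3' end GCG has 3 G/C ✓ — fails.
Candidate 5 (27 nt, A=7 T=5 G=9 C=6): longest run = 2 ✓; GC 15/27 = 55.6% ✓; Tm = 64.9 + 41·(15 − 16.4)/27 = 62.8°C ✓; 3' end TGG has 2 G/C ✓ — passes.

Candidate 5 only.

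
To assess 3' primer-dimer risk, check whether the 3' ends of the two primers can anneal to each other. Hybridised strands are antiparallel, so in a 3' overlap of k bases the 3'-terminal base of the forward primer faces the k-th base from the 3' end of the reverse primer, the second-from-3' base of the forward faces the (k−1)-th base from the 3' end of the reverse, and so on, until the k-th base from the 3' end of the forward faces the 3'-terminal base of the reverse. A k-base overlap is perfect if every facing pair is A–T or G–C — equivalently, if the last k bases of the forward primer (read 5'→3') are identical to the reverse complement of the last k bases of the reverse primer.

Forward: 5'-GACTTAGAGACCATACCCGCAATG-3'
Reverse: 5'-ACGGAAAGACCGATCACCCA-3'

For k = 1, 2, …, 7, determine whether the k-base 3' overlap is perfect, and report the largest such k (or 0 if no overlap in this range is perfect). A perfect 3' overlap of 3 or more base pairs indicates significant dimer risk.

Longest perfect overlap: 2 complementary base pairs; below the dimer-risk threshold (threshold 3).

Last 7 bases (5'→3') — forward …CGCAATG, reverse …TCACCCA.
Reverse complement of the reverse primer's last 7 bases: TGGGTGA; its first k bases are the reverse complement of the reverse primer's last k bases, so a perfect k-base overlap needs the forward primer's last k bases to equal them.
Comparing (forward last k vs required): k=1: G vs T ✗; k=2: TG vs TG ✓; k=3: ATG vs TGG ✗; k=4: AATG vs TGGG ✗; k=5: CAATG vs TGGGT ✗; k=6: GCAATG vs TGGGTG ✗; k=7: CGCAATG vs TGGGTGA ✗.
Only k = 2 is perfect, so the longest perfect 3' overlap is 2.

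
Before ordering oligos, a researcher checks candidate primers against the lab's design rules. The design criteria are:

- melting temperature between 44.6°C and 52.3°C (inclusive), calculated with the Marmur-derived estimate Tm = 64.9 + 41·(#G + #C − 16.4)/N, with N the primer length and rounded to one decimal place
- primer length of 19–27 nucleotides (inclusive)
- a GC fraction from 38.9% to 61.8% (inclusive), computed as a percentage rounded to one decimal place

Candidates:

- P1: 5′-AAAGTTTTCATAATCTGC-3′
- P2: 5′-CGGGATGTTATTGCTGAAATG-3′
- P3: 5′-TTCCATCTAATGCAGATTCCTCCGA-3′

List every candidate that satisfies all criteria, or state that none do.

P1 (18 nt, A=6 T=7 G=2 C=3): Tm = 64.9 + 41·(5 − 16.4)/18 = 38.9°C, outside 44.6–52.3°C ✗; length 18, outside 19–27 ✗; GC 5/18 = 27.8%, outside 38.9–61.8% ✗ — fails.
P2 (21 nt, A=5 T=7 G=7 C=2): Tm = 64.9 + 41·(9 − 16.4)/21 = 50.5°C ✓; length 21 ✓; GC 9/21 = 42.9% ✓ — passes.
P3 (25 nt, A=6 T=8 G=3 C=8): Tm = 64.9 + 41·(11 − 16.4)/25 = 56.0°C, outside 44.6–52.3°C ✗; length 25 ✓; GC 11/25 = 44.0% ✓ — fails.

P2 only.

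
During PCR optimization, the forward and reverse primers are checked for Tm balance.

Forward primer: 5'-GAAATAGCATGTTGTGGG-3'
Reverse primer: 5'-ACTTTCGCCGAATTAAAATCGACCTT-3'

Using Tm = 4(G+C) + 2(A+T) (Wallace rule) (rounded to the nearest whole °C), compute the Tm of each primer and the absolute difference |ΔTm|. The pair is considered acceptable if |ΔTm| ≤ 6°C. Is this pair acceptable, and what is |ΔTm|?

|ΔTm| = 20°C; the pair is not acceptable.

Forward: A=5 T=5 G=7 C=1 → Tm = 2·10 + 4·8 = 52°C.
Reverse: A=8 T=8 G=3 C=7 → Tm = 2·16 + 4·10 = 72°C.
|ΔTm| = |52 − 72| = 20°C, > 6°C.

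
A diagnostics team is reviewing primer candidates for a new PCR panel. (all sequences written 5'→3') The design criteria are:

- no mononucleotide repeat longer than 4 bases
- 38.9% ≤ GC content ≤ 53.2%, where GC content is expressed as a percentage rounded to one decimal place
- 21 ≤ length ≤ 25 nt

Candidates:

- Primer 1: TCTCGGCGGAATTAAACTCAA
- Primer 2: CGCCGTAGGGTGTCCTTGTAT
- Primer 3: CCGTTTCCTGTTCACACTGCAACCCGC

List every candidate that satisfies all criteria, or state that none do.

Primer 1 only.

Primer 1 (21 nt, A=7 T=5 G=4 C=5): longest run = 3 ✓; GC 9/21 = 42.9% ✓; length 21 ✓ — passes.
Primer 2 (21 nt, A=2 T=7 G=7 C=5): longest run = 3 ✓; GC 12/21 = 57.1%, outside 38.9–53.2% ✗; length 21 ✓ — fails.
Primer 3 (27 nt, A=4 T=7 G=4 C=12): longest run = 3 ✓; GC 16/27 = 59.3%, outside 38.9–53.2% ✗; length 27, outside 21–25 ✗ — fails.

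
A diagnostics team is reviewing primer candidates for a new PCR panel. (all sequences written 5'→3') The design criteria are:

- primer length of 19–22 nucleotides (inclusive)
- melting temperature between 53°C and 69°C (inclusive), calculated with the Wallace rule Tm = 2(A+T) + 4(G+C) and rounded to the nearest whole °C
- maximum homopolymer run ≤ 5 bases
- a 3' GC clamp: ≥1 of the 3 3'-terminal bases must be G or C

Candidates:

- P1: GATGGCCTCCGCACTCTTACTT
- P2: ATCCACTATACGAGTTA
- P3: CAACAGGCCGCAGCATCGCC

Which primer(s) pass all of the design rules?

P1 (22 nt, A=3 T=7 G=4 C=8): length 22 ✓; Tm = 2·10 + 4·12 = 68°C ✓; longest run = 2 ✓; 3' end CTT has 1 G/C ✓ — passes.
P2 (17 nt, A=6 T=5 G=2 C=4): length 17, outside 19–22 ✗; Tm = 2·11 + 4·6 = 46°C, outside 53–69°C ✗; longest run = 2 ✓; 3' end TTA has 0 G/C, need ≥1 ✗ — fails.
P3 (20 nt, A=5 T=1 G=5 C=9): length 20 ✓; Tm = 2·6 + 4·14 = 68°C ✓; longest run = 2 ✓; 3' end GCC has 3 G/C ✓ — passes.

P1 and P3.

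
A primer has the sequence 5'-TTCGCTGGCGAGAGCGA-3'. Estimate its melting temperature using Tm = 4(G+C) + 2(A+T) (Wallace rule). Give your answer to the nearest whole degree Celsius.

56°C

Base counts: A=3, T=3, G=7, C=4 (length 17).
Tm = 2·(3+3) + 4·(7+4) = 2·6 + 4·11 = 12 + 44 = 56°C.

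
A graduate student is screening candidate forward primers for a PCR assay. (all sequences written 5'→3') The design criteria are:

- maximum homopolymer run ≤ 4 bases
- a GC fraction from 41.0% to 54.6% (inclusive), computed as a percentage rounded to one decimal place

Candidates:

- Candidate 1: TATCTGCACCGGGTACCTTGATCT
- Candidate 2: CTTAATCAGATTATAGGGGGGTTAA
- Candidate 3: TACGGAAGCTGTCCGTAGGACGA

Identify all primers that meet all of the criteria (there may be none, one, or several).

Candidate 1 only.

Candidate 1 (24 nt, A=4 T=8 G=5 C=7): longest run = 3 ✓; GC 12/24 = 50.0% ✓ — passes.
Candidate 2 (25 nt, A=8 T=8 G=7 C=2): longest run = 6, exceeds 4 ✗; GC 9/25 = 36.0%, outside 41.0–54.6% ✗ — fails.
Candidate 3 (23 nt, A=6 T=4 G=8 C=5): longest run = 2 ✓; GC 13/23 = 56.5%, outside 41.0–54.6% ✗ — fails.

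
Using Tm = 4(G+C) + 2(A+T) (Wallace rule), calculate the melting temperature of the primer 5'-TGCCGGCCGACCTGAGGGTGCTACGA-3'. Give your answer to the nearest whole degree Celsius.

88°C

Base counts: A=4, T=4, G=10, C=8 (length 26).
Tm = 2·(4+4) + 4·(10+8) = 2·8 + 4·18 = 16 + 72 = 88°C.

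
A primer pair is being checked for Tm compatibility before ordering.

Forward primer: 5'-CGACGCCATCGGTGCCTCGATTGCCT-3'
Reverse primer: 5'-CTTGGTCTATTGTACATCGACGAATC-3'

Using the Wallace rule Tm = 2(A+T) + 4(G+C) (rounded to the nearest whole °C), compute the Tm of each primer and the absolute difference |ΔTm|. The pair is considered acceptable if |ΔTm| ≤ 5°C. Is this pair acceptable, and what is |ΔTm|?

|ΔTm| = 12°C; the pair is not acceptable.

Forward: A=3 T=6 G=7 C=10 → Tm = 2·9 + 4·17 = 86°C.
Reverse: A=6 T=9 G=5 C=6 → Tm = 2·15 + 4·11 = 74°C.
|ΔTm| = |86 − 74| = 12°C, > 5°C.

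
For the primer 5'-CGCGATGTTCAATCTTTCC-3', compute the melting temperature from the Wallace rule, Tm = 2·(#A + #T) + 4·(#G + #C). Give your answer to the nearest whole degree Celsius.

56°C

Base counts: A=3, T=7, G=3, C=6 (length 19).
Tm = 2·(3+7) + 4·(3+6) = 2·10 + 4·9 = 20 + 36 = 56°C.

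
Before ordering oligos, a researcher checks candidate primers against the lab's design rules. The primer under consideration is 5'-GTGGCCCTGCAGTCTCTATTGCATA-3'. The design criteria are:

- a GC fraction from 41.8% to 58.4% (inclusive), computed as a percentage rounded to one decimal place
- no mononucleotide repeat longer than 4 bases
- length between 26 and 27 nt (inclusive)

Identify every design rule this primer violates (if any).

Base counts: A=4, T=8, G=6, C=7 (length 25).
GC content: GC 13/25 = 52.0% ✓
homopolymer run: longest run = 3 ✓
length: length 25, outside 26–27 ✗

Fails: length.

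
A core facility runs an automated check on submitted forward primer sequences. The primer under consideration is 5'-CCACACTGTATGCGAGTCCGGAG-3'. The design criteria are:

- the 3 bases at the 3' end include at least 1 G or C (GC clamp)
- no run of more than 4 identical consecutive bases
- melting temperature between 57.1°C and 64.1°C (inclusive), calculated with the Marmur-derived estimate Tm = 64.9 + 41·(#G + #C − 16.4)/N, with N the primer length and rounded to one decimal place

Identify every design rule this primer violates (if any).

Meets all criteria.

Base counts: A=5, T=4, G=7, C=7 (length 23).
GC clamp: 3' end GAG has 2 G/C ✓
homopolymer run: longest run = 2 ✓
Tm: Tm = 64.9 + 41·(14 − 16.4)/23 = 60.6°C ✓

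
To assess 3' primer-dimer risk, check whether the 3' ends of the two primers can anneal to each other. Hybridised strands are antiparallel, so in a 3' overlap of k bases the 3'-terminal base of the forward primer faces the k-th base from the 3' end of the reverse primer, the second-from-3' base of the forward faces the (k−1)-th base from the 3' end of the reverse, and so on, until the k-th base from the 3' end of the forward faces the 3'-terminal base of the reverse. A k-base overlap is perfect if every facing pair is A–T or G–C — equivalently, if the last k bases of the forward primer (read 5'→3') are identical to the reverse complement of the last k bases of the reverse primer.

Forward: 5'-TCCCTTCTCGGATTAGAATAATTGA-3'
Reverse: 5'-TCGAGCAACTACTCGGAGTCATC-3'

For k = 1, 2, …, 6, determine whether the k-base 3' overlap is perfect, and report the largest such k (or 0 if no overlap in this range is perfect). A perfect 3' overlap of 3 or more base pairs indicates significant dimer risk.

Last 6 bases (5'→3') — forward …AATTGA, reverse …GTCATC.
Reverse complement of the reverse primer's last 6 bases: GATGAC; its first k bases are the reverse complement of the reverse primer's last k bases, so a perfect k-base overlap needs the forward primer's last k bases to equal them.
Comparing (forward last k vs required): k=1: A vs G ✗; k=2: GA vs GA ✓; k=3: TGA vs GAT ✗; k=4: TTGA vs GATG ✗; k=5: ATTGA vs GATGA ✗; k=6: AATTGA vs GATGAC ✗.
Only k = 2 is perfect, so the longest perfect 3' overlap is 2.

Longest perfect overlap: 2 complementary base pairs; below the dimer-risk threshold (threshold 3).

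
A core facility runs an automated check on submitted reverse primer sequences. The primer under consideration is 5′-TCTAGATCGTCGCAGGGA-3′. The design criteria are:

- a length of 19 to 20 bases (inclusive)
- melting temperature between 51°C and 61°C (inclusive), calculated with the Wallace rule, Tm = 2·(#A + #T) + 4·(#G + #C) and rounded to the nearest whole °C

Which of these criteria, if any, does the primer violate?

Fails: length.

Base counts: A=4, T=4, G=6, C=4 (length 18).
length: length 18, outside 19–20 ✗
Tm: Tm = 2·8 + 4·10 = 56°C ✓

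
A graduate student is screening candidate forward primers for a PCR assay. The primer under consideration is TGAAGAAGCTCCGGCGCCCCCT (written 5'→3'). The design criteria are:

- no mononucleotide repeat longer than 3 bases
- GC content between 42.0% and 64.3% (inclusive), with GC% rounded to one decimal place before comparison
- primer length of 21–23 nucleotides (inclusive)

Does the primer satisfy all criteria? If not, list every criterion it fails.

Fails: homopolymer run, GC content.

Base counts: A=4, T=3, G=6, C=9 (length 22).
homopolymer run: longest run = 5, exceeds 3 ✗
GC content: GC 15/22 = 68.2%, outside 42.0–64.3% ✗
length: length 22 ✓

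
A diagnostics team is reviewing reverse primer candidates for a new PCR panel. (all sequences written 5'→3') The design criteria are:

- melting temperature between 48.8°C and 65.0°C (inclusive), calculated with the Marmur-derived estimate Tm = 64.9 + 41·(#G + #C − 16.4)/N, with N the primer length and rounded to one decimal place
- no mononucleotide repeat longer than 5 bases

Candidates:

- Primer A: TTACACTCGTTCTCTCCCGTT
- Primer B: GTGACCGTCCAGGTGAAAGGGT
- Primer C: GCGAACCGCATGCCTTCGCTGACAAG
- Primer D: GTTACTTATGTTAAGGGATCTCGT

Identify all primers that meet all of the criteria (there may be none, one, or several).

Primer A, Primer B, Primer C and Primer D.

Primer A (21 nt, A=2 T=9 G=2 C=8): Tm = 64.9 + 41·(10 − 16.4)/21 = 52.4°C ✓; longest run = 3 ✓ — passes.
Primer B (22 nt, A=5 T=4 G=9 C=4): Tm = 64.9 + 41·(13 − 16.4)/22 = 58.6°C ✓; longest run = 3 ✓ — passes.
Primer C (26 nt, A=6 T=4 G=7 C=9): Tm = 64.9 + 41·(16 − 16.4)/26 = 64.3°C ✓; longest run = 2 ✓ — passes.
Primer D (24 nt, A=5 T=10 G=6 C=3): Tm = 64.9 + 41·(9 − 16.4)/24 = 52.3°C ✓; longest run = 3 ✓ — passes.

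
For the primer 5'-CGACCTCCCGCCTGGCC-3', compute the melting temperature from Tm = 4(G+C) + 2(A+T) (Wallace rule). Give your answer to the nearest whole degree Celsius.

62°C

Base counts: A=1, T=2, G=4, C=10 (length 17).
Tm = 2·(1+2) + 4·(4+10) = 2·3 + 4·14 = 6 + 56 = 62°C.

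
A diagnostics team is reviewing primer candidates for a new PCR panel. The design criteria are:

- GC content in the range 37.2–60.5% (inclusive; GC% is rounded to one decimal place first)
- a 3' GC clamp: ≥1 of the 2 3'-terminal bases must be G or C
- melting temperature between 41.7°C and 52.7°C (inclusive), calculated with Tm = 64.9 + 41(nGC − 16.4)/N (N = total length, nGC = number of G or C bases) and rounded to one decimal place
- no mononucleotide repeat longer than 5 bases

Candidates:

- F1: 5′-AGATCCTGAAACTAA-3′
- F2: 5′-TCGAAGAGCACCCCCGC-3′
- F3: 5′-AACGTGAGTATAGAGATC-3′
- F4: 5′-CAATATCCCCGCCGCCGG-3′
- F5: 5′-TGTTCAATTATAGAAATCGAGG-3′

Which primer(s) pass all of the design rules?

F3 only.

F1 (15 nt, A=7 T=3 G=2 C=3): GC 5/15 = 33.3%, outside 37.2–60.5% ✗; 3' end AA has 0 G/C, need ≥1 ✗; Tm = 64.9 + 41·(5 − 16.4)/15 = 33.7°C, outside 41.7–52.7°C ✗; longest run = 3 ✓ — fails.
F2 (17 nt, A=4 T=1 G=4 C=8): GC 12/17 = 70.6%, outside 37.2–60.5% ✗; 3' end GC has 2 G/C ✓; Tm = 64.9 + 41·(12 − 16.4)/17 = 54.3°C, outside 41.7–52.7°C ✗; longest run = 5 ✓ — fails.
F3 (18 nt, A=7 T=4 G=5 C=2): GC 7/18 = 38.9% ✓; 3' end TC has 1 G/C ✓; Tm = 64.9 + 41·(7 − 16.4)/18 = 43.5°C ✓; longest run = 2 ✓ — passes.
F4 (18 nt, A=3 T=2 G=4 C=9): GC 13/18 = 72.2%, outside 37.2–60.5% ✗; 3' end GG has 2 G/C ✓; Tm = 64.9 + 41·(13 − 16.4)/18 = 57.2°C, outside 41.7–52.7°C ✗; longest run = 4 ✓ — fails.
F5 (22 nt, A=8 T=7 G=5 C=2): GC 7/22 = 31.8%, outside 37.2–60.5% ✗; 3' end GG has 2 G/C ✓; Tm = 64.9 + 41·(7 − 16.4)/22 = 47.4°C ✓; longest run = 3 ✓ — fails.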